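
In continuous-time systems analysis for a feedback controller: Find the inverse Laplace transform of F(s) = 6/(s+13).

Standard pair: k/(s+a) <-> k*e^(-at)*u(t)
With k=6, a=13: f(t) = 6*e^(-13t)*u(t)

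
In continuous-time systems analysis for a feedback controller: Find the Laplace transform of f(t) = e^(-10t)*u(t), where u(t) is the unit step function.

Standard Laplace transform pair:
e^(-at)*u(t) <-> 1/(s+a)
With a = 10: L{e^(-10t)*u(t)} = 1/(s+10), ROC: Re(s) > -10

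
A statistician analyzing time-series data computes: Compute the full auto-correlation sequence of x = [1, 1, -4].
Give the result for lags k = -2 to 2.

r_xx[k] = sum_m x[m]*x[m+k], indexed from 0, for k = -2 to 2:
  r_xx[-2] = x[2]*x[0] = -4
  r_xx[-1] = x[1]*x[0] + x[2]*x[1] = -3
  r_xx[0] = x[0]*x[0] + x[1]*x[1] + x[2]*x[2] = 18
  r_xx[1] = x[0]*x[1] + x[1]*x[2] = -3
  r_xx[2] = x[0]*x[2] = -4
r_xx = [-4, -3, 18, -3, -4]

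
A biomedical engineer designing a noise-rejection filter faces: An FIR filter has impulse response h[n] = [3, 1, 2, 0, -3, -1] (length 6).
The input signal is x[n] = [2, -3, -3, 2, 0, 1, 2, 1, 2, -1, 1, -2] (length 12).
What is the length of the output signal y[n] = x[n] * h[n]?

For linear convolution, the output length is:
len(y) = len(x) + len(h) - 1 = 12 + 6 - 1 = 17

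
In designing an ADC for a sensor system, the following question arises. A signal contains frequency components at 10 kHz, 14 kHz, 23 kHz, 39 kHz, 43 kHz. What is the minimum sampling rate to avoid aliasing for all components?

The highest frequency component is f_max = 43 kHz.
Nyquist rate = 2 * f_max = 2 * 43 kHz = 86 kHz.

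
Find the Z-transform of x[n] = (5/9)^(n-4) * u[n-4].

Time-shifting property: if X(z) = Z{x[n]}, then Z{x[n-d]} = z^(-d) * X(z)
X(z) = z/(z - 5/9) for x[n] = (5/9)^n * u[n]
Z{x[n-4]} = z^(-4) * z/(z - 5/9) = z^(-3)/(z - 5/9)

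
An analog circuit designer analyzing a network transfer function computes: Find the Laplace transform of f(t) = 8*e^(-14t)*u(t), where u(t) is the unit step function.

Standard Laplace transform pair:
e^(-at)*u(t) <-> 1/(s+a)
With a = 14: L{8*e^(-14t)*u(t)} = 8/(s+14), ROC: Re(s) > -14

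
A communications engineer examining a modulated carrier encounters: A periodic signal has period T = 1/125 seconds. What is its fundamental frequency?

The fundamental frequency is the reciprocal of the period.
f = 1/T = 1/(1/125) = 125 Hz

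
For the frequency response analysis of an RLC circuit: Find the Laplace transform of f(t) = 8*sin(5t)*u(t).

Standard pair: sin(wt)*u(t) <-> w/(s^2+w^2)
With w = 5: L{8*sin(5t)*u(t)} = 40/(s^2+25)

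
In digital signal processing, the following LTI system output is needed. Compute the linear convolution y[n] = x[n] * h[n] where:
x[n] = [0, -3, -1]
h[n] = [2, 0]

y[n] = sum_k x[k]*h[n-k]. Output length = len(x) + len(h) - 1 = 3 + 2 - 1 = 4.
y[0] = 0*2 = 0
y[1] = -3*2 + 0*0 = -6
y[2] = -1*2 + -3*0 = -2
y[3] = -1*0 = 0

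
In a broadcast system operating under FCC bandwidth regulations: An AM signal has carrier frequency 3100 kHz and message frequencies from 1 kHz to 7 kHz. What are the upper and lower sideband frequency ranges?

Upper sideband (USB) = fc + [fm_low, fm_high] = 3100 + [1, 7] = [3101, 3107] kHz
Lower sideband (LSB) = fc - [fm_high, fm_low] = 3100 - [7, 1] = [3093, 3099] kHz
Total occupied spectrum: 3093 kHz to 3107 kHz (plus carrier at 3100 kHz)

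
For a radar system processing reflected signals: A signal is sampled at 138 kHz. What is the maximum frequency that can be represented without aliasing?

The maximum frequency that can be represented without aliasing
is the Nyquist frequency: f_max = f_s / 2 = 138 kHz / 2 = 69 kHz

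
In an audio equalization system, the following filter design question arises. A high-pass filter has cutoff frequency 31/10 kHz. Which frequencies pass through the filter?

A high-pass filter passes all frequencies above the cutoff frequency 31/10 kHz and attenuates lower frequencies.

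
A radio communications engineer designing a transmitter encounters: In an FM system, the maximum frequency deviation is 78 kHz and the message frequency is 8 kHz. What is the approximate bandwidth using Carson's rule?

Carson's rule: BW = 2*(delta_f + f_m)
= 2*(78 + 8) kHz = 172 kHz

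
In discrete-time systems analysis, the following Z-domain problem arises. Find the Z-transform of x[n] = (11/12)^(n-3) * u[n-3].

Time-shifting property: if X(z) = Z{x[n]}, then Z{x[n-d]} = z^(-d) * X(z)
X(z) = z/(z - 11/12) for x[n] = (11/12)^n * u[n]
Z{x[n-3]} = z^(-3) * z/(z - 11/12) = z^(-2)/(z - 11/12)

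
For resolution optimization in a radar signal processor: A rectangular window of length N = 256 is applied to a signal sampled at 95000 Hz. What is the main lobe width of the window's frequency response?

For a rectangular window of length N,
the main lobe width in frequency is 2*f_s/N.
= 2*95000/256 = 11875/16 Hz
This determines the minimum frequency separation for resolving two sinusoids.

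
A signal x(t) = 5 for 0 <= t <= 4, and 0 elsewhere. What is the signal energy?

Energy = integral of |x(t)|^2 dt over the signal duration
= 5^2 * 4 = 25 * 4 = 100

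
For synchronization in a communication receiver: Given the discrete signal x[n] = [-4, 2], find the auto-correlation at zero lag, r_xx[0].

The auto-correlation at zero lag r_xx[0] equals the signal energy.
r_xx[0] = sum of x[n]^2 = (-4)^2 + 2^2
= 16 + 4 = 20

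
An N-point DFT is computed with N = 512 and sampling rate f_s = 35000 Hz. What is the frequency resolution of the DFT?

DFT frequency resolution = f_s / N
= 35000 / 512 = 4375/64 Hz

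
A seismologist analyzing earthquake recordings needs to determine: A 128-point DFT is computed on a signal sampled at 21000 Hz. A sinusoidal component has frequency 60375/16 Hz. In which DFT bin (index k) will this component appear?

DFT frequency resolution = f_s/N = 21000/128 = 2625/16 Hz
Bin index k = f_signal / resolution = 60375/16 / 2625/16 = 23
The signal frequency 60375/16 Hz falls in DFT bin k = 23.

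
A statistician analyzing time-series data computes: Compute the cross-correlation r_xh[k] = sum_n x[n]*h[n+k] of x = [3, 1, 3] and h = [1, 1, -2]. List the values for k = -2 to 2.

Both sequences indexed from 0 and zero outside their support.
Lags with overlap: k = -2 to 2.
  r_xh[-2] = x[2]*h[0] = 3
  r_xh[-1] = x[1]*h[0] + x[2]*h[1] = 4
  r_xh[0] = x[0]*h[0] + x[1]*h[1] + x[2]*h[2] = -2
  r_xh[1] = x[0]*h[1] + x[1]*h[2] = 1
  r_xh[2] = x[0]*h[2] = -6
r_xh = [3, 4, -2, 1, -6] (for k = -2, ..., 2)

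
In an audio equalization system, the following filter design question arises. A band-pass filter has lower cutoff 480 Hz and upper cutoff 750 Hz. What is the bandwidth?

Bandwidth = f_high - f_low
= 750 Hz - 480 Hz = 270 Hz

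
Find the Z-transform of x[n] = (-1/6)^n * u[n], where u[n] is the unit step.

The Z-transform of a^n * u[n] is z/(z-a) for |z| > |a|.
Here a = -1/6, so X(z) = z/(z - (-1/6)) = 6z/(6z + 1)
ROC: |z| > 1/6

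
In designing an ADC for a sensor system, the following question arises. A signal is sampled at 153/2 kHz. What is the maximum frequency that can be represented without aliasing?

The maximum frequency that can be represented without aliasing
is the Nyquist frequency: f_max = f_s / 2 = 153/2 kHz / 2 = 153/4 kHz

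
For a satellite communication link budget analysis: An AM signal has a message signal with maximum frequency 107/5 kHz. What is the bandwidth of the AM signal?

In AM (double-sideband), the bandwidth is twice the message frequency.
BW = 2 * f_m = 2 * 107/5 kHz = 214/5 kHz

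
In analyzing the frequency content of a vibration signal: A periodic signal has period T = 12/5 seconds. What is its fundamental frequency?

The fundamental frequency is the reciprocal of the period.
f = 1/T = 1/(12/5) = 5/12 Hz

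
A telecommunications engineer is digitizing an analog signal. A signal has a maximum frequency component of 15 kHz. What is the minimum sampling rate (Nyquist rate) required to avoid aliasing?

By the Nyquist-Shannon sampling theorem,
the minimum sampling rate (Nyquist rate) must be at least 2 * f_max.
Nyquist rate = 2 * 15 kHz = 30 kHz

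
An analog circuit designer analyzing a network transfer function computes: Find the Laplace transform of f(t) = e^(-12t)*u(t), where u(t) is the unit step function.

Standard Laplace transform pair:
e^(-at)*u(t) <-> 1/(s+a)
With a = 12: L{e^(-12t)*u(t)} = 1/(s+12), ROC: Re(s) > -12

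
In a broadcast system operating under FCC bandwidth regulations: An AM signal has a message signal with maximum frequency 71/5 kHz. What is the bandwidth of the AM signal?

In AM (double-sideband), the bandwidth is twice the message frequency.
BW = 2 * f_m = 2 * 71/5 kHz = 142/5 kHz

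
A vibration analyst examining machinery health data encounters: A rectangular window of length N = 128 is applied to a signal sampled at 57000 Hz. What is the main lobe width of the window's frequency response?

For a rectangular window of length N,
the main lobe width in frequency is 2*f_s/N.
= 2*57000/128 = 7125/8 Hz
This determines the minimum frequency separation for resolving two sinusoids.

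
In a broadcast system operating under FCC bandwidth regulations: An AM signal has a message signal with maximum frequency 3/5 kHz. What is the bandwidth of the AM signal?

In AM (double-sideband), the bandwidth is twice the message frequency.
BW = 2 * f_m = 2 * 3/5 kHz = 6/5 kHz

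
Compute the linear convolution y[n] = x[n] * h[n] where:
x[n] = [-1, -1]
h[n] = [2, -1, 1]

y[n] = sum_k x[k]*h[n-k]. Output length = len(x) + len(h) - 1 = 2 + 3 - 1 = 4.
y[0] = -1*2 = -2
y[1] = -1*2 + -1*-1 = -1
y[2] = -1*-1 + -1*1 = 0
y[3] = -1*1 = -1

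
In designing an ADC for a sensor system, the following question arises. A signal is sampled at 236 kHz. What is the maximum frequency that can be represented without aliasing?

The maximum frequency that can be represented without aliasing
is the Nyquist frequency: f_max = f_s / 2 = 236 kHz / 2 = 118 kHz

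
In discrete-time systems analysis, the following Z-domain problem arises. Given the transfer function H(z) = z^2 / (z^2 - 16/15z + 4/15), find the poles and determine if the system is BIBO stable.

Poles are roots of the denominator: z^2 - 16/15z + 4/15 = 0.
Quadratic formula: z = [-(-16/15) +/- sqrt((-16/15)^2 - 4*(4/15))] / 2
Discriminant = 256/225 - 16/15 = 16/225; sqrt = 4/15.
z = (16/15 +/- 4/15) / 2 => z = 2/3 or z = 2/5.
|p1| = 2/5, |p2| = 2/3.
For BIBO stability, all poles must lie inside the unit circle (|p| < 1).
System is STABLE since both |p| < 1.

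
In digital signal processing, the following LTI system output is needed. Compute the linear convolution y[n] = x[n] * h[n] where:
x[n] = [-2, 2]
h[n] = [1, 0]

y[n] = sum_k x[k]*h[n-k]. Output length = len(x) + len(h) - 1 = 2 + 2 - 1 = 3.
y[0] = -2*1 = -2
y[1] = 2*1 + -2*0 = 2
y[2] = 2*0 = 0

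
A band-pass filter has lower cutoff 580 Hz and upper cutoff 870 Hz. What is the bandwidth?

Bandwidth = f_high - f_low
= 870 Hz - 580 Hz = 290 Hz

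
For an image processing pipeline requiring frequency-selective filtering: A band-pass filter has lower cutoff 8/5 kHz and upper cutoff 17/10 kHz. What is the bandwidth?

Bandwidth = f_high - f_low
= 17/10 kHz - 8/5 kHz = 1/10 kHz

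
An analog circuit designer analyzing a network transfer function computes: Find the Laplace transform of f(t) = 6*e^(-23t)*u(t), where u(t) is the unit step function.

Standard Laplace transform pair:
e^(-at)*u(t) <-> 1/(s+a)
With a = 23: L{6*e^(-23t)*u(t)} = 6/(s+23), ROC: Re(s) > -23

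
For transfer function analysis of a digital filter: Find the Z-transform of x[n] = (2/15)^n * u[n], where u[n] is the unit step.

The Z-transform of a^n * u[n] is z/(z-a) for |z| > |a|.
Here a = 2/15, so X(z) = z/(z - (2/15)) = 15z/(15z - 2)
ROC: |z| > 2/15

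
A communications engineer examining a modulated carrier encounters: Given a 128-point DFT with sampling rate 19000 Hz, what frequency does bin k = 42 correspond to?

The frequency of DFT bin k is: f_k = k * f_s / N
f_42 = 42 * 19000 / 128 = 49875/8 Hz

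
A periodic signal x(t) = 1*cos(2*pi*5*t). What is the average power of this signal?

Average power of A*cos(wt) is A^2/2.
P = 1^2 / 2 = 1/2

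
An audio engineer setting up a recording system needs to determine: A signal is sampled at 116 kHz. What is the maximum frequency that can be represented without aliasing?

The maximum frequency that can be represented without aliasing
is the Nyquist frequency: f_max = f_s / 2 = 116 kHz / 2 = 58 kHz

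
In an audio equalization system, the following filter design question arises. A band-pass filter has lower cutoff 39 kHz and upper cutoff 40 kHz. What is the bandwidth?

Bandwidth = f_high - f_low
= 40 kHz - 39 kHz = 1 kHz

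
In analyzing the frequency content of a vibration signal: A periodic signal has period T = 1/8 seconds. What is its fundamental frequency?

The fundamental frequency is the reciprocal of the period.
f = 1/T = 1/(1/8) = 8 Hz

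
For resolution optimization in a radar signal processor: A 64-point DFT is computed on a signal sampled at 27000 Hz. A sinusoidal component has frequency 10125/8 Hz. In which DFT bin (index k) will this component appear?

DFT frequency resolution = f_s/N = 27000/64 = 3375/8 Hz
Bin index k = f_signal / resolution = 10125/8 / 3375/8 = 3
The signal frequency 10125/8 Hz falls in DFT bin k = 3.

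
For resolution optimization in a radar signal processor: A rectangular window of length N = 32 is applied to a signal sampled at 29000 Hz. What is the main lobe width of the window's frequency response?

For a rectangular window of length N,
the main lobe width in frequency is 2*f_s/N.
= 2*29000/32 = 3625/2 Hz
This determines the minimum frequency separation for resolving two sinusoids.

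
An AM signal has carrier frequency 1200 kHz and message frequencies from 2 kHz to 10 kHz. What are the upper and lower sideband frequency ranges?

Upper sideband (USB) = fc + [fm_low, fm_high] = 1200 + [2, 10] = [1202, 1210] kHz
Lower sideband (LSB) = fc - [fm_high, fm_low] = 1200 - [10, 2] = [1190, 1198] kHz
Total occupied spectrum: 1190 kHz to 1210 kHz (plus carrier at 1200 kHz)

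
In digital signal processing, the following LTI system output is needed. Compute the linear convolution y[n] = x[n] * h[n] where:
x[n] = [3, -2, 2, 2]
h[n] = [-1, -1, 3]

y[n] = sum_k x[k]*h[n-k]. Output length = len(x) + len(h) - 1 = 4 + 3 - 1 = 6.
y[0] = 3*-1 = -3
y[1] = -2*-1 + 3*-1 = -1
y[2] = 2*-1 + -2*-1 + 3*3 = 9
y[3] = 2*-1 + 2*-1 + -2*3 = -10
y[4] = 2*-1 + 2*3 = 4
y[5] = 2*3 = 6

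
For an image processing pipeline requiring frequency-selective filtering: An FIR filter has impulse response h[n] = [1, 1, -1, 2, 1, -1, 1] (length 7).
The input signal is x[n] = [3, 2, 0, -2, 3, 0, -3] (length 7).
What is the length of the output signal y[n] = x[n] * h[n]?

For linear convolution, the output length is:
len(y) = len(x) + len(h) - 1 = 7 + 7 - 1 = 13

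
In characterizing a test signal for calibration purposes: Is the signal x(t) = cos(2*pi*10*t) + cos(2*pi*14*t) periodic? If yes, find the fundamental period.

f1 = 10 Hz, f2 = 14 Hz
Period T1 = 1/10, T2 = 1/14
Ratio T1/T2 = 14/10, which is rational.
The signal is periodic with fundamental period T = 1/GCD(10,14) = 1/2 s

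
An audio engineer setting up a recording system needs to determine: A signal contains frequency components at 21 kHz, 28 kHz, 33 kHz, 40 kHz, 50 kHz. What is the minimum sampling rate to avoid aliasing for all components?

The highest frequency component is f_max = 50 kHz.
Nyquist rate = 2 * f_max = 2 * 50 kHz = 100 kHz.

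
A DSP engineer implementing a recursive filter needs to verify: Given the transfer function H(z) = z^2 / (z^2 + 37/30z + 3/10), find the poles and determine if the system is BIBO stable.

Poles are roots of the denominator: z^2 + 37/30z + 3/10 = 0.
Quadratic formula: z = [-(37/30) +/- sqrt((37/30)^2 - 4*(3/10))] / 2
Discriminant = 1369/900 - 6/5 = 289/900; sqrt = 17/30.
z = (-37/30 +/- 17/30) / 2 => z = -1/3 or z = -9/10.
|p1| = 9/10, |p2| = 1/3.
For BIBO stability, all poles must lie inside the unit circle (|p| < 1).
System is STABLE since both |p| < 1.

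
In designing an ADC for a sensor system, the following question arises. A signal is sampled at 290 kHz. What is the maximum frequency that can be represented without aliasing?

The maximum frequency that can be represented without aliasing
is the Nyquist frequency: f_max = f_s / 2 = 290 kHz / 2 = 145 kHz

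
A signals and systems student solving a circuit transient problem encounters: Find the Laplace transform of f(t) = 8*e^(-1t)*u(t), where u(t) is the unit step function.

Standard Laplace transform pair:
e^(-at)*u(t) <-> 1/(s+a)
With a = 1: L{8*e^(-1t)*u(t)} = 8/(s+1), ROC: Re(s) > -1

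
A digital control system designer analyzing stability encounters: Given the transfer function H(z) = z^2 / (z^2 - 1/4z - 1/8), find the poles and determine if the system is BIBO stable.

Poles are roots of the denominator: z^2 - 1/4z - 1/8 = 0.
Quadratic formula: z = [-(-1/4) +/- sqrt((-1/4)^2 - 4*(-1/8))] / 2
Discriminant = 1/16 + 1/2 = 9/16; sqrt = 3/4.
z = (1/4 +/- 3/4) / 2 => z = 1/2 or z = -1/4.
|p1| = 1/2, |p2| = 1/4.
For BIBO stability, all poles must lie inside the unit circle (|p| < 1).
System is STABLE since both |p| < 1.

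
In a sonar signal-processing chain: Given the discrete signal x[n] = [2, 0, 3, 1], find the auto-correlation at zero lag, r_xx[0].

The auto-correlation at zero lag r_xx[0] equals the signal energy.
r_xx[0] = sum of x[n]^2 = 2^2 + 0^2 + 3^2 + 1^2
= 4 + 0 + 9 + 1 = 14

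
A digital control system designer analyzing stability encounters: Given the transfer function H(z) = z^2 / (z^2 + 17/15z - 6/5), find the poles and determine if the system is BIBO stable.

Poles are roots of the denominator: z^2 + 17/15z - 6/5 = 0.
Quadratic formula: z = [-(17/15) +/- sqrt((17/15)^2 - 4*(-6/5))] / 2
Discriminant = 289/225 + 24/5 = 1369/225; sqrt = 37/15.
z = (-17/15 +/- 37/15) / 2 => z = 2/3 or z = -9/5.
|p1| = 9/5, |p2| = 2/3.
For BIBO stability, all poles must lie inside the unit circle (|p| < 1).
System is UNSTABLE since at least one |p| >= 1.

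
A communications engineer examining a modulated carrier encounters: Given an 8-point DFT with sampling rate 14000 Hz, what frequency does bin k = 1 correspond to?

The frequency of DFT bin k is: f_k = k * f_s / N
f_1 = 1 * 14000 / 8 = 1750 Hz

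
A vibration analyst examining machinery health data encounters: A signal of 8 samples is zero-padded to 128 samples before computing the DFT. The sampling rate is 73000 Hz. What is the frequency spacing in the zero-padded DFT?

Original DFT: N = 8, resolution = f_s/N = 73000/8 = 9125 Hz
Zero-padded DFT: N = 128, resolution = f_s/N = 73000/128 = 9125/16 Hz
Zero-padding interpolates the spectrum (finer frequency grid)
but does NOT improve the true spectral resolution (ability to resolve close frequencies).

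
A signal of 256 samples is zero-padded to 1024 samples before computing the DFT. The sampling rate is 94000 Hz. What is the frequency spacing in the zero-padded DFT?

Original DFT: N = 256, resolution = f_s/N = 94000/256 = 5875/16 Hz
Zero-padded DFT: N = 1024, resolution = f_s/N = 94000/1024 = 5875/64 Hz
Zero-padding interpolates the spectrum (finer frequency grid)
but does NOT improve the true spectral resolution (ability to resolve close frequencies).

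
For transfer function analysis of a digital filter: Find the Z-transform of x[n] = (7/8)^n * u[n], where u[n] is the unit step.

The Z-transform of a^n * u[n] is z/(z-a) for |z| > |a|.
Here a = 7/8, so X(z) = z/(z - (7/8)) = 8z/(8z - 7)
ROC: |z| > 7/8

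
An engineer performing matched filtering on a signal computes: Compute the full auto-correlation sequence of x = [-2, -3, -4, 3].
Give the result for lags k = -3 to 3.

r_xx[k] = sum_m x[m]*x[m+k], indexed from 0, for k = -3 to 3:
  r_xx[-3] = x[3]*x[0] = -6
  r_xx[-2] = x[2]*x[0] + x[3]*x[1] = -1
  r_xx[-1] = x[1]*x[0] + x[2]*x[1] + x[3]*x[2] = 6
  r_xx[0] = x[0]*x[0] + x[1]*x[1] + x[2]*x[2] + x[3]*x[3] = 38
  r_xx[1] = x[0]*x[1] + x[1]*x[2] + x[2]*x[3] = 6
  r_xx[2] = x[0]*x[2] + x[1]*x[3] = -1
  r_xx[3] = x[0]*x[3] = -6
r_xx = [-6, -1, 6, 38, 6, -1, -6]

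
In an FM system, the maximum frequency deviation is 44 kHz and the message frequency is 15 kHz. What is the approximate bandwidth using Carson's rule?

Carson's rule: BW = 2*(delta_f + f_m)
= 2*(44 + 15) kHz = 118 kHz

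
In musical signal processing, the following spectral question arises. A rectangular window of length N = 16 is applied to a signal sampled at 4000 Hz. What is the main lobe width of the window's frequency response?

For a rectangular window of length N,
the main lobe width in frequency is 2*f_s/N.
= 2*4000/16 = 500 Hz
This determines the minimum frequency separation for resolving two sinusoids.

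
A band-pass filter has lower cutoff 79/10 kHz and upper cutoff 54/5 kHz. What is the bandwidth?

Bandwidth = f_high - f_low
= 54/5 kHz - 79/10 kHz = 29/10 kHz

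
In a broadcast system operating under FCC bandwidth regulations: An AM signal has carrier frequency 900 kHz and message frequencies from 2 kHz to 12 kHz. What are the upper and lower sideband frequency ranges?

Upper sideband (USB) = fc + [fm_low, fm_high] = 900 + [2, 12] = [902, 912] kHz
Lower sideband (LSB) = fc - [fm_high, fm_low] = 900 - [12, 2] = [888, 898] kHz
Total occupied spectrum: 888 kHz to 912 kHz (plus carrier at 900 kHz)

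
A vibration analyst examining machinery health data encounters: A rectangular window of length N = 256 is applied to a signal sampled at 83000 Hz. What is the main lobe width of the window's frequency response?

For a rectangular window of length N,
the main lobe width in frequency is 2*f_s/N.
= 2*83000/256 = 10375/16 Hz
This determines the minimum frequency separation for resolving two sinusoids.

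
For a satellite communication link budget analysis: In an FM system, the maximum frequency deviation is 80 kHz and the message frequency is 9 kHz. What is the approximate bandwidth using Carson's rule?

Carson's rule: BW = 2*(delta_f + f_m)
= 2*(80 + 9) kHz = 178 kHz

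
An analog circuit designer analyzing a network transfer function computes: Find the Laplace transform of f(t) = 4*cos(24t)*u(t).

Standard pair: cos(wt)*u(t) <-> s/(s^2+w^2)
With w = 24: L{4*cos(24t)*u(t)} = 4s/(s^2+576)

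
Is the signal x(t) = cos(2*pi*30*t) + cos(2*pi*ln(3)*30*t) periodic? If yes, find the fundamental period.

f1 = 30 Hz, f2 = 30*ln(3) Hz
Ratio f2/f1 = ln(3), which is irrational.
Since the frequency ratio is irrational, no common period exists.
The signal is not periodic.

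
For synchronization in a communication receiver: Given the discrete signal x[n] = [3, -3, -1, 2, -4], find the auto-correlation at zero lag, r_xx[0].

The auto-correlation at zero lag r_xx[0] equals the signal energy.
r_xx[0] = sum of x[n]^2 = 3^2 + (-3)^2 + (-1)^2 + 2^2 + (-4)^2
= 9 + 9 + 1 + 4 + 16 = 39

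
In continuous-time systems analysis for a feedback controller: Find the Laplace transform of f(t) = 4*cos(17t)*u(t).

Standard pair: cos(wt)*u(t) <-> s/(s^2+w^2)
With w = 17: L{4*cos(17t)*u(t)} = 4s/(s^2+289)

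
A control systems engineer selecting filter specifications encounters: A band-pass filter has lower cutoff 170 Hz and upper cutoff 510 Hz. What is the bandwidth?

Bandwidth = f_high - f_low
= 510 Hz - 170 Hz = 340 Hz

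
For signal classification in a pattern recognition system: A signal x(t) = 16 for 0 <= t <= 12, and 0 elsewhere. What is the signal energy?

Energy = integral of |x(t)|^2 dt over the signal duration
= 16^2 * 12 = 256 * 12 = 3072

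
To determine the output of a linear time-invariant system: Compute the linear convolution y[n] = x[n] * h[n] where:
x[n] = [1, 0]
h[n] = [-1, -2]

y[n] = sum_k x[k]*h[n-k]. Output length = len(x) + len(h) - 1 = 2 + 2 - 1 = 3.
y[0] = 1*-1 = -1
y[1] = 0*-1 + 1*-2 = -2
y[2] = 0*-2 = 0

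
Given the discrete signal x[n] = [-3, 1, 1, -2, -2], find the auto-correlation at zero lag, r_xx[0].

The auto-correlation at zero lag r_xx[0] equals the signal energy.
r_xx[0] = sum of x[n]^2 = (-3)^2 + 1^2 + 1^2 + (-2)^2 + (-2)^2
= 9 + 1 + 1 + 4 + 4 = 19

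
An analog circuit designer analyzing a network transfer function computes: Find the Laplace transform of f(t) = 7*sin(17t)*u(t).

Standard pair: sin(wt)*u(t) <-> w/(s^2+w^2)
With w = 17: L{7*sin(17t)*u(t)} = 119/(s^2+289)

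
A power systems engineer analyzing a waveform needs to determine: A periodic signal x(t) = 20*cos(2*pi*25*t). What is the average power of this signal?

Average power of A*cos(wt) is A^2/2.
P = 20^2 / 2 = 400/2 = 200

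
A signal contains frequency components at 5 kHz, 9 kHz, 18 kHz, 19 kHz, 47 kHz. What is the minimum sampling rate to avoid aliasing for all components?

The highest frequency component is f_max = 47 kHz.
Nyquist rate = 2 * f_max = 2 * 47 kHz = 94 kHz.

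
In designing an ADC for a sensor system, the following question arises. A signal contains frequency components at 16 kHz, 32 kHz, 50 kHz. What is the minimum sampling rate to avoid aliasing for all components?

The highest frequency component is f_max = 50 kHz.
Nyquist rate = 2 * f_max = 2 * 50 kHz = 100 kHz.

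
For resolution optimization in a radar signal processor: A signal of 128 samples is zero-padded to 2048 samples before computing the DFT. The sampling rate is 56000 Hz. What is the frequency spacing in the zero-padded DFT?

Original DFT: N = 128, resolution = f_s/N = 56000/128 = 875/2 Hz
Zero-padded DFT: N = 2048, resolution = f_s/N = 56000/2048 = 875/32 Hz
Zero-padding interpolates the spectrum (finer frequency grid)
but does NOT improve the true spectral resolution (ability to resolve close frequencies).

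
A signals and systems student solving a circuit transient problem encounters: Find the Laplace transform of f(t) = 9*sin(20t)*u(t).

Standard pair: sin(wt)*u(t) <-> w/(s^2+w^2)
With w = 20: L{9*sin(20t)*u(t)} = 180/(s^2+400)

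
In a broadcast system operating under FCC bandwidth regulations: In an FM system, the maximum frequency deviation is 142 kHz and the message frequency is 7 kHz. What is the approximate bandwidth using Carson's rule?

Carson's rule: BW = 2*(delta_f + f_m)
= 2*(142 + 7) kHz = 298 kHz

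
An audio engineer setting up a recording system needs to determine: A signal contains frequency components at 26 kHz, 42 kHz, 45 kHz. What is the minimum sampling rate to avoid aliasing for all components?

The highest frequency component is f_max = 45 kHz.
Nyquist rate = 2 * f_max = 2 * 45 kHz = 90 kHz.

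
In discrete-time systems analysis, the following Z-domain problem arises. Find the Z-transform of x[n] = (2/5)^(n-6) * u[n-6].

Time-shifting property: if X(z) = Z{x[n]}, then Z{x[n-d]} = z^(-d) * X(z)
X(z) = z/(z - 2/5) for x[n] = (2/5)^n * u[n]
Z{x[n-6]} = z^(-6) * z/(z - 2/5) = z^(-5)/(z - 2/5)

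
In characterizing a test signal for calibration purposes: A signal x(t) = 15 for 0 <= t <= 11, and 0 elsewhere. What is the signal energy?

Energy = integral of |x(t)|^2 dt over the signal duration
= 15^2 * 11 = 225 * 11 = 2475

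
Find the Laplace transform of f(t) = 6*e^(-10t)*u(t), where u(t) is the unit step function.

Standard Laplace transform pair:
e^(-at)*u(t) <-> 1/(s+a)
With a = 10: L{6*e^(-10t)*u(t)} = 6/(s+10), ROC: Re(s) > -10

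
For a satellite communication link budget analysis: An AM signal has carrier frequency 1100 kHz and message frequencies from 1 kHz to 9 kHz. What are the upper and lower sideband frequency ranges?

Upper sideband (USB) = fc + [fm_low, fm_high] = 1100 + [1, 9] = [1101, 1109] kHz
Lower sideband (LSB) = fc - [fm_high, fm_low] = 1100 - [9, 1] = [1091, 1099] kHz
Total occupied spectrum: 1091 kHz to 1109 kHz (plus carrier at 1100 kHz)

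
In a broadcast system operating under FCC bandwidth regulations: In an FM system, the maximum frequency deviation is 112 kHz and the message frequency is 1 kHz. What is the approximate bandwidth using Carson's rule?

Carson's rule: BW = 2*(delta_f + f_m)
= 2*(112 + 1) kHz = 226 kHz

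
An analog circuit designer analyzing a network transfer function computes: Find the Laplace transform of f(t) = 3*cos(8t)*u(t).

Standard pair: cos(wt)*u(t) <-> s/(s^2+w^2)
With w = 8: L{3*cos(8t)*u(t)} = 3s/(s^2+64)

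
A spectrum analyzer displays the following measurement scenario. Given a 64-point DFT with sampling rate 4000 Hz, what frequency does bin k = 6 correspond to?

The frequency of DFT bin k is: f_k = k * f_s / N
f_6 = 6 * 4000 / 64 = 375 Hz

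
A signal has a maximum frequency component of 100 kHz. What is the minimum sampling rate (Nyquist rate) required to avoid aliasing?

By the Nyquist-Shannon sampling theorem,
the minimum sampling rate (Nyquist rate) must be at least 2 * f_max.
Nyquist rate = 2 * 100 kHz = 200 kHz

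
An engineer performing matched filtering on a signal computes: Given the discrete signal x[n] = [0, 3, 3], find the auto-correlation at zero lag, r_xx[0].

The auto-correlation at zero lag r_xx[0] equals the signal energy.
r_xx[0] = sum of x[n]^2 = 0^2 + 3^2 + 3^2
= 0 + 9 + 9 = 18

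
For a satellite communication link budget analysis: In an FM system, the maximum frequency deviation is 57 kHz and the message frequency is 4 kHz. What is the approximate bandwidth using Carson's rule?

Carson's rule: BW = 2*(delta_f + f_m)
= 2*(57 + 4) kHz = 122 kHz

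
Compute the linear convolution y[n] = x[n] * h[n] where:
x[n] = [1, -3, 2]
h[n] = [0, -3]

y[n] = sum_k x[k]*h[n-k]. Output length = len(x) + len(h) - 1 = 3 + 2 - 1 = 4.
y[0] = 1*0 = 0
y[1] = -3*0 + 1*-3 = -3
y[2] = 2*0 + -3*-3 = 9
y[3] = 2*-3 = -6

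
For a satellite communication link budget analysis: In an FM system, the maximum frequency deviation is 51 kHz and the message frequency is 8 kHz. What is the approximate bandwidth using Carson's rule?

Carson's rule: BW = 2*(delta_f + f_m)
= 2*(51 + 8) kHz = 118 kHz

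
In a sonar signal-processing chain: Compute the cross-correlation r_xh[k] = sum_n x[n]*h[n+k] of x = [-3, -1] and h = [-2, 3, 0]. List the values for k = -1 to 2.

Both sequences indexed from 0 and zero outside their support.
Lags with overlap: k = -1 to 2.
  r_xh[-1] = x[1]*h[0] = 2
  r_xh[0] = x[0]*h[0] + x[1]*h[1] = 3
  r_xh[1] = x[0]*h[1] + x[1]*h[2] = -9
  r_xh[2] = x[0]*h[2] = 0
r_xh = [2, 3, -9, 0] (for k = -1, ..., 2)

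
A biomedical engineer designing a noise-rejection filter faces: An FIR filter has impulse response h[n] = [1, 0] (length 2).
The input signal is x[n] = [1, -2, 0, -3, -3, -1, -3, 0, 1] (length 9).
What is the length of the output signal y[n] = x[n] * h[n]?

For linear convolution, the output length is:
len(y) = len(x) + len(h) - 1 = 9 + 2 - 1 = 10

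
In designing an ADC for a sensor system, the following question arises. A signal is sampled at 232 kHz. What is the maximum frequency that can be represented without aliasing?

The maximum frequency that can be represented without aliasing
is the Nyquist frequency: f_max = f_s / 2 = 232 kHz / 2 = 116 kHz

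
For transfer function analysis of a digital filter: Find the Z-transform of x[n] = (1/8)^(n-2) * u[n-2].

Time-shifting property: if X(z) = Z{x[n]}, then Z{x[n-d]} = z^(-d) * X(z)
X(z) = z/(z - 1/8) for x[n] = (1/8)^n * u[n]
Z{x[n-2]} = z^(-2) * z/(z - 1/8) = z^(-1)/(z - 1/8)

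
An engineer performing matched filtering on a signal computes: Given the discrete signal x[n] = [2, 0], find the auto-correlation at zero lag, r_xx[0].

The auto-correlation at zero lag r_xx[0] equals the signal energy.
r_xx[0] = sum of x[n]^2 = 2^2 + 0^2
= 4 + 0 = 4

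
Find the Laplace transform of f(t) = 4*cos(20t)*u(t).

Standard pair: cos(wt)*u(t) <-> s/(s^2+w^2)
With w = 20: L{4*cos(20t)*u(t)} = 4s/(s^2+400)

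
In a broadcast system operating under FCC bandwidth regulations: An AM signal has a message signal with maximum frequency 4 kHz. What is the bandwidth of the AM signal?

In AM (double-sideband), the bandwidth is twice the message frequency.
BW = 2 * f_m = 2 * 4 kHz = 8 kHz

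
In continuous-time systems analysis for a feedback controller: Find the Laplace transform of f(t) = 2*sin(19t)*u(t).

Standard pair: sin(wt)*u(t) <-> w/(s^2+w^2)
With w = 19: L{2*sin(19t)*u(t)} = 38/(s^2+361)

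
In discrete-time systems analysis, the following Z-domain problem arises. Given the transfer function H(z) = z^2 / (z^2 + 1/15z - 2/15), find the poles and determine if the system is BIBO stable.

Poles are roots of the denominator: z^2 + 1/15z - 2/15 = 0.
Quadratic formula: z = [-(1/15) +/- sqrt((1/15)^2 - 4*(-2/15))] / 2
Discriminant = 1/225 + 8/15 = 121/225; sqrt = 11/15.
z = (-1/15 +/- 11/15) / 2 => z = 1/3 or z = -2/5.
|p1| = 2/5, |p2| = 1/3.
For BIBO stability, all poles must lie inside the unit circle (|p| < 1).
System is STABLE since both |p| < 1.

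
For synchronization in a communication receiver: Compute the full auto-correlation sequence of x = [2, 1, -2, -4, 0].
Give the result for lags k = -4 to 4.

r_xx[k] = sum_m x[m]*x[m+k], indexed from 0, for k = -4 to 4:
  r_xx[-4] = x[4]*x[0] = 0
  r_xx[-3] = x[3]*x[0] + x[4]*x[1] = -8
  r_xx[-2] = x[2]*x[0] + x[3]*x[1] + x[4]*x[2] = -8
  r_xx[-1] = x[1]*x[0] + x[2]*x[1] + x[3]*x[2] + x[4]*x[3] = 8
  r_xx[0] = x[0]*x[0] + x[1]*x[1] + x[2]*x[2] + x[3]*x[3] + x[4]*x[4] = 25
  r_xx[1] = x[0]*x[1] + x[1]*x[2] + x[2]*x[3] + x[3]*x[4] = 8
  r_xx[2] = x[0]*x[2] + x[1]*x[3] + x[2]*x[4] = -8
  r_xx[3] = x[0]*x[3] + x[1]*x[4] = -8
  r_xx[4] = x[0]*x[4] = 0
r_xx = [0, -8, -8, 8, 25, 8, -8, -8, 0]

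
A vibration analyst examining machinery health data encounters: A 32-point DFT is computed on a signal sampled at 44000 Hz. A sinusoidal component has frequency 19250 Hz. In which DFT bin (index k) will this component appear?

DFT frequency resolution = f_s/N = 44000/32 = 1375 Hz
Bin index k = f_signal / resolution = 19250 / 1375 = 14
The signal frequency 19250 Hz falls in DFT bin k = 14.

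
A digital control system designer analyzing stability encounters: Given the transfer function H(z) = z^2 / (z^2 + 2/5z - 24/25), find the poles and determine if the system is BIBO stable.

Poles are roots of the denominator: z^2 + 2/5z - 24/25 = 0.
Quadratic formula: z = [-(2/5) +/- sqrt((2/5)^2 - 4*(-24/25))] / 2
Discriminant = 4/25 + 96/25 = 4; sqrt = 2.
z = (-2/5 +/- 2) / 2 => z = 4/5 or z = -6/5.
|p1| = 6/5, |p2| = 4/5.
For BIBO stability, all poles must lie inside the unit circle (|p| < 1).
System is UNSTABLE since at least one |p| >= 1.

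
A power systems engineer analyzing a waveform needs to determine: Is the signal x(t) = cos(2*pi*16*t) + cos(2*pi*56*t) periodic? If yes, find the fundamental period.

f1 = 16 Hz, f2 = 56 Hz
Period T1 = 1/16, T2 = 1/56
Ratio T1/T2 = 56/16, which is rational.
The signal is periodic with fundamental period T = 1/GCD(16,56) = 1/8 s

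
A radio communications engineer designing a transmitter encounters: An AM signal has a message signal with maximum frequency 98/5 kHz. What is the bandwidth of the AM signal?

In AM (double-sideband), the bandwidth is twice the message frequency.
BW = 2 * f_m = 2 * 98/5 kHz = 196/5 kHz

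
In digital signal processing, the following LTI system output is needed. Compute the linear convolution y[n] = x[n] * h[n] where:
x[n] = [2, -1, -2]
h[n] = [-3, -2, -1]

y[n] = sum_k x[k]*h[n-k]. Output length = len(x) + len(h) - 1 = 3 + 3 - 1 = 5.
y[0] = 2*-3 = -6
y[1] = -1*-3 + 2*-2 = -1
y[2] = -2*-3 + -1*-2 + 2*-1 = 6
y[3] = -2*-2 + -1*-1 = 5
y[4] = -2*-1 = 2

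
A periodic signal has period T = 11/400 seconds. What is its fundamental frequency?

The fundamental frequency is the reciprocal of the period.
f = 1/T = 1/(11/400) = 400/11 Hz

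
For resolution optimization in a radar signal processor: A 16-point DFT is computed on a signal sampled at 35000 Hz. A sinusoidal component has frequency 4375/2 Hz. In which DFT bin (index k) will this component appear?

DFT frequency resolution = f_s/N = 35000/16 = 4375/2 Hz
Bin index k = f_signal / resolution = 4375/2 / 4375/2 = 1
The signal frequency 4375/2 Hz falls in DFT bin k = 1.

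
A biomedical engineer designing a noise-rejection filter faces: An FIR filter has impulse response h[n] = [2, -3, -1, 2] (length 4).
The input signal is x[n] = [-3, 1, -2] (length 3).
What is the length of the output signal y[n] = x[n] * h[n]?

For linear convolution, the output length is:
len(y) = len(x) + len(h) - 1 = 3 + 4 - 1 = 6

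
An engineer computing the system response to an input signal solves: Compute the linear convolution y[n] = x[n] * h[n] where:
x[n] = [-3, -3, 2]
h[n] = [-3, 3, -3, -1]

y[n] = sum_k x[k]*h[n-k]. Output length = len(x) + len(h) - 1 = 3 + 4 - 1 = 6.
y[0] = -3*-3 = 9
y[1] = -3*-3 + -3*3 = 0
y[2] = 2*-3 + -3*3 + -3*-3 = -6
y[3] = 2*3 + -3*-3 + -3*-1 = 18
y[4] = 2*-3 + -3*-1 = -3
y[5] = 2*-1 = -2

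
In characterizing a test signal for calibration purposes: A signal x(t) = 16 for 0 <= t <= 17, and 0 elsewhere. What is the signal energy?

Energy = integral of |x(t)|^2 dt over the signal duration
= 16^2 * 17 = 256 * 17 = 4352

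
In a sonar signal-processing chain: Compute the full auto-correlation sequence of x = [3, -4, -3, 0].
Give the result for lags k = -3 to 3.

r_xx[k] = sum_m x[m]*x[m+k], indexed from 0, for k = -3 to 3:
  r_xx[-3] = x[3]*x[0] = 0
  r_xx[-2] = x[2]*x[0] + x[3]*x[1] = -9
  r_xx[-1] = x[1]*x[0] + x[2]*x[1] + x[3]*x[2] = 0
  r_xx[0] = x[0]*x[0] + x[1]*x[1] + x[2]*x[2] + x[3]*x[3] = 34
  r_xx[1] = x[0]*x[1] + x[1]*x[2] + x[2]*x[3] = 0
  r_xx[2] = x[0]*x[2] + x[1]*x[3] = -9
  r_xx[3] = x[0]*x[3] = 0
r_xx = [0, -9, 0, 34, 0, -9, 0]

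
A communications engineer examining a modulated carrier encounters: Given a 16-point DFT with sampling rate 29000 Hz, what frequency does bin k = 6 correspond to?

The frequency of DFT bin k is: f_k = k * f_s / N
f_6 = 6 * 29000 / 16 = 10875 Hz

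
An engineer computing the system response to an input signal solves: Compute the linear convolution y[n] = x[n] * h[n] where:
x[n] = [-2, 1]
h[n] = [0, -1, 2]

y[n] = sum_k x[k]*h[n-k]. Output length = len(x) + len(h) - 1 = 2 + 3 - 1 = 4.
y[0] = -2*0 = 0
y[1] = 1*0 + -2*-1 = 2
y[2] = 1*-1 + -2*2 = -5
y[3] = 1*2 = 2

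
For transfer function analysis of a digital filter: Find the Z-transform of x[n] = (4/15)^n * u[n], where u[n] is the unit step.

The Z-transform of a^n * u[n] is z/(z-a) for |z| > |a|.
Here a = 4/15, so X(z) = z/(z - (4/15)) = 15z/(15z - 4)
ROC: |z| > 4/15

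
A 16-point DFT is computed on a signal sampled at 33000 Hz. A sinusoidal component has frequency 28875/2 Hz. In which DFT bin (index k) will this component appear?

DFT frequency resolution = f_s/N = 33000/16 = 4125/2 Hz
Bin index k = f_signal / resolution = 28875/2 / 4125/2 = 7
The signal frequency 28875/2 Hz falls in DFT bin k = 7.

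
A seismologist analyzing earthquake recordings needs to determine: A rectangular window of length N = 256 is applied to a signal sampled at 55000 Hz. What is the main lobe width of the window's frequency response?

For a rectangular window of length N,
the main lobe width in frequency is 2*f_s/N.
= 2*55000/256 = 6875/16 Hz
This determines the minimum frequency separation for resolving two sinusoids.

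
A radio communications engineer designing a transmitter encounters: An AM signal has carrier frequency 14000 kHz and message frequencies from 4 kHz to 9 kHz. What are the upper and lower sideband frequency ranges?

Upper sideband (USB) = fc + [fm_low, fm_high] = 14000 + [4, 9] = [14004, 14009] kHz
Lower sideband (LSB) = fc - [fm_high, fm_low] = 14000 - [9, 4] = [13991, 13996] kHz
Total occupied spectrum: 13991 kHz to 14009 kHz (plus carrier at 14000 kHz)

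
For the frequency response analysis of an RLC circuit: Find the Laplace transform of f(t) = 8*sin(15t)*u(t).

Standard pair: sin(wt)*u(t) <-> w/(s^2+w^2)
With w = 15: L{8*sin(15t)*u(t)} = 120/(s^2+225)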